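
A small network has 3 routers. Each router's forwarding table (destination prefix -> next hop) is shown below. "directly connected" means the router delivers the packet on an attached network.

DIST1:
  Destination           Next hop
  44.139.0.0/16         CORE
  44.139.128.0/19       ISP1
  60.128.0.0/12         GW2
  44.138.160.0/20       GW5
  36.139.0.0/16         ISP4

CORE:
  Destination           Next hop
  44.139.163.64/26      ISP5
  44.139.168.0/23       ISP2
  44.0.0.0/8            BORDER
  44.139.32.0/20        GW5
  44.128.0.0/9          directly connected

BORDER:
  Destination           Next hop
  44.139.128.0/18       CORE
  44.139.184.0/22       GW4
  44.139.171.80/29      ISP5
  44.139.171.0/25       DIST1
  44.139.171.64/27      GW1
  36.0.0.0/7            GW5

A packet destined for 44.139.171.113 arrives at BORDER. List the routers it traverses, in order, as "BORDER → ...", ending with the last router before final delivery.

BORDER → DIST1 → CORE

At BORDER: longest match for 44.139.171.113 is 44.139.171.0/25 -> DIST1
At DIST1: longest match for 44.139.171.113 is 44.139.0.0/16 -> CORE
At CORE: longest match for 44.139.171.113 is 44.128.0.0/9 -> directly connected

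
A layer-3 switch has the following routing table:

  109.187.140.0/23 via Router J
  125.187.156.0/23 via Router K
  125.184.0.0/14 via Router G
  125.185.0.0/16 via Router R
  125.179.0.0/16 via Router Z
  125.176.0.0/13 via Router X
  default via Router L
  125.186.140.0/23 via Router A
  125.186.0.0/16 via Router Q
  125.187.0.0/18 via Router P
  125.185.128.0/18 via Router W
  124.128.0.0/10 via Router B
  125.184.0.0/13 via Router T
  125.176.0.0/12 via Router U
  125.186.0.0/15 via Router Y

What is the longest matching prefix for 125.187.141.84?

Entries matching 125.187.141.84:
  0.0.0.0/0 (default, matches everything)
  125.176.0.0/12 (125.176.0.0 - 125.191.255.255)
  125.184.0.0/13 (125.184.0.0 - 125.191.255.255)
  125.184.0.0/14 (125.184.0.0 - 125.187.255.255)
  125.186.0.0/15 (125.186.0.0 - 125.187.255.255)
Most specific is 125.186.0.0/15.

125.186.0.0/15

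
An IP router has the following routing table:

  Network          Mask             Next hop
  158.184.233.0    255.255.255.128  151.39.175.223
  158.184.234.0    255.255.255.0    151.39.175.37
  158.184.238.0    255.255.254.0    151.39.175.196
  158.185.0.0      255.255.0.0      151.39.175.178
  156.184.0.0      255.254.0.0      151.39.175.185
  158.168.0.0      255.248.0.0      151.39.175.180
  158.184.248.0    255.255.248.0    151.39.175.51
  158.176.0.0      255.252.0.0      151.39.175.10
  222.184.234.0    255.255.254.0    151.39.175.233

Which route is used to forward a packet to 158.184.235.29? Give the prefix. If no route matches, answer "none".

158.184.235.29 is outside every listed prefix and there is no default route.

none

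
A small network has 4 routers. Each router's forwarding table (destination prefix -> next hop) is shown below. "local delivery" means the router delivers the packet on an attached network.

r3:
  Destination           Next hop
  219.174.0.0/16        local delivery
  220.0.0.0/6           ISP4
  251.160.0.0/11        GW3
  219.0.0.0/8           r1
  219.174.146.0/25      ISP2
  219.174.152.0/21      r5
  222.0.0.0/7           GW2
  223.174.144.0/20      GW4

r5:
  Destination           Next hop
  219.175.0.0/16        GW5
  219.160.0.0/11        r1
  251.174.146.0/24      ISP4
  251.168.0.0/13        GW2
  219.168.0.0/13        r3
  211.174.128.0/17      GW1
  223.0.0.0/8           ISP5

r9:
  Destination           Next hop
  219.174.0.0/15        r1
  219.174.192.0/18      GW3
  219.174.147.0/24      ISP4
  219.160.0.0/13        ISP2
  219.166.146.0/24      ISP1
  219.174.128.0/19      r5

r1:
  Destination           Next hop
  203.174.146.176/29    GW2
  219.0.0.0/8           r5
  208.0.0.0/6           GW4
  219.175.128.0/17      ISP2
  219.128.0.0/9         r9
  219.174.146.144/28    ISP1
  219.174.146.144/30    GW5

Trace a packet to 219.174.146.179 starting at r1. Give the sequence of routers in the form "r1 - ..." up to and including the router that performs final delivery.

At r1: longest match for 219.174.146.179 is 219.128.0.0/9 -> r9
At r9: longest match for 219.174.146.179 is 219.174.128.0/19 -> r5
At r5: longest match for 219.174.146.179 is 219.168.0.0/13 -> r3
At r3: longest match for 219.174.146.179 is 219.174.0.0/16 -> local delivery

r1 - r9 - r5 - r3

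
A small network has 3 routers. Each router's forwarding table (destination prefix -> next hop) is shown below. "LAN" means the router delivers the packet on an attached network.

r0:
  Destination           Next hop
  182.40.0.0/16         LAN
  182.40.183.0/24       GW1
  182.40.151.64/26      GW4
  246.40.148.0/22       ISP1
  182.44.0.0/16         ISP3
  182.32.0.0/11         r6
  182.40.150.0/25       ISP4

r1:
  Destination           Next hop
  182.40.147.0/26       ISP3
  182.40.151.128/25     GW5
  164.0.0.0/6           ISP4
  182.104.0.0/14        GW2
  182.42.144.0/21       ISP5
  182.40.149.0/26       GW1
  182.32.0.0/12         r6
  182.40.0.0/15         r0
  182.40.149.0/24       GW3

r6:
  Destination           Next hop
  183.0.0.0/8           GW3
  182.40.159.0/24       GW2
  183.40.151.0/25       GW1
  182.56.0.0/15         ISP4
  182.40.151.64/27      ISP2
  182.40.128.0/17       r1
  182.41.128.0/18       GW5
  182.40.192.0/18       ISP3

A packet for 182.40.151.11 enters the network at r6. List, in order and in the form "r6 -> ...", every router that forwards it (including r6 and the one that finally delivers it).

At r6: longest match for 182.40.151.11 is 182.40.128.0/17 -> r1
At r1: longest match for 182.40.151.11 is 182.40.0.0/15 -> r0
At r0: longest match for 182.40.151.11 is 182.40.0.0/16 -> LAN

r6 -> r1 -> r0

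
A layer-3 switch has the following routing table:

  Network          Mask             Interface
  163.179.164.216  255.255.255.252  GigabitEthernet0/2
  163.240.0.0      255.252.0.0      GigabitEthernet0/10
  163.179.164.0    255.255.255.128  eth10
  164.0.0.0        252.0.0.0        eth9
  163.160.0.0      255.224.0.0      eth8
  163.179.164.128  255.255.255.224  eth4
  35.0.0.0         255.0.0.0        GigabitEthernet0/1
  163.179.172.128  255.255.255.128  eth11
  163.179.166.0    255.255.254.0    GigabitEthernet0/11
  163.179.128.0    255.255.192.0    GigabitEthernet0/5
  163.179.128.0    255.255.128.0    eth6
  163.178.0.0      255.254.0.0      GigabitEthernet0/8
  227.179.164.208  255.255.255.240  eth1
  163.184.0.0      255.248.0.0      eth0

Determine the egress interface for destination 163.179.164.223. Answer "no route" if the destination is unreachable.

GigabitEthernet0/5

Routes whose prefix contains 163.179.164.223:
  163.160.0.0/11 (163.160.0.0 - 163.191.255.255) -> eth8
  163.178.0.0/15 (163.178.0.0 - 163.179.255.255) -> GigabitEthernet0/8
  163.179.128.0/17 (163.179.128.0 - 163.179.255.255) -> eth6
  163.179.128.0/18 (163.179.128.0 - 163.179.191.255) -> GigabitEthernet0/5
More-specific entries that do NOT match:
  163.179.164.216/30 (163.179.164.216 - 163.179.164.219) does not contain 163.179.164.223
  227.179.164.208/28 (227.179.164.208 - 227.179.164.223) does not contain 163.179.164.223
  163.179.164.128/27 (163.179.164.128 - 163.179.164.159) does not contain 163.179.164.223
  163.179.164.0/25 (163.179.164.0 - 163.179.164.127) does not contain 163.179.164.223
  163.179.172.128/25 (163.179.172.128 - 163.179.172.255) does not contain 163.179.164.223
  163.179.166.0/23 (163.179.166.0 - 163.179.167.255) does not contain 163.179.164.223
Longest matching prefix is /18 -> interface GigabitEthernet0/5.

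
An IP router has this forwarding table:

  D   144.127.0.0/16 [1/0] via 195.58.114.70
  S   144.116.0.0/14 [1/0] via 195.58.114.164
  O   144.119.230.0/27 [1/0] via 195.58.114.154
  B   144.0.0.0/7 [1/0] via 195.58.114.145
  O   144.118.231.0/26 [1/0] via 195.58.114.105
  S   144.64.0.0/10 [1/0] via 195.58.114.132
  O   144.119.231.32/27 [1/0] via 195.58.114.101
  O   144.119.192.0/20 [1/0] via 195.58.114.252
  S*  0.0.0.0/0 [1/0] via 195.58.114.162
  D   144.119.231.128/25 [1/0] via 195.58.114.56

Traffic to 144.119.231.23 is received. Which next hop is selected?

Routes whose prefix contains 144.119.231.23:
  0.0.0.0/0 (default, matches everything) -> 195.58.114.162
  144.0.0.0/7 (144.0.0.0 - 145.255.255.255) -> 195.58.114.145
  144.64.0.0/10 (144.64.0.0 - 144.127.255.255) -> 195.58.114.132
  144.116.0.0/14 (144.116.0.0 - 144.119.255.255) -> 195.58.114.164
More-specific entries that do NOT match:
  144.119.230.0/27 (144.119.230.0 - 144.119.230.31) does not contain 144.119.231.23
  144.119.231.32/27 (144.119.231.32 - 144.119.231.63) does not contain 144.119.231.23
  144.118.231.0/26 (144.118.231.0 - 144.118.231.63) does not contain 144.119.231.23
  144.119.231.128/25 (144.119.231.128 - 144.119.231.255) does not contain 144.119.231.23
  144.119.192.0/20 (144.119.192.0 - 144.119.207.255) does not contain 144.119.231.23
  144.127.0.0/16 (144.127.0.0 - 144.127.255.255) does not contain 144.119.231.23
Longest matching prefix is /14 -> next hop 195.58.114.164.

195.58.114.164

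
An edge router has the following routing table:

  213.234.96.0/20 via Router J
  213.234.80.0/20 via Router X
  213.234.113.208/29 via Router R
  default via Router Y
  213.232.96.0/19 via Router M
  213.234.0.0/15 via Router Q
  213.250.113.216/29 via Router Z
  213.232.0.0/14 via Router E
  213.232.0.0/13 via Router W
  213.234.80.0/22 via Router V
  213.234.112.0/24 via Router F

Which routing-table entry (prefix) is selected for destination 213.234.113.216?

213.234.0.0/15

Entries matching 213.234.113.216:
  0.0.0.0/0 (default, matches everything)
  213.232.0.0/13 (213.232.0.0 - 213.239.255.255)
  213.232.0.0/14 (213.232.0.0 - 213.235.255.255)
  213.234.0.0/15 (213.234.0.0 - 213.235.255.255)
Most specific is 213.234.0.0/15.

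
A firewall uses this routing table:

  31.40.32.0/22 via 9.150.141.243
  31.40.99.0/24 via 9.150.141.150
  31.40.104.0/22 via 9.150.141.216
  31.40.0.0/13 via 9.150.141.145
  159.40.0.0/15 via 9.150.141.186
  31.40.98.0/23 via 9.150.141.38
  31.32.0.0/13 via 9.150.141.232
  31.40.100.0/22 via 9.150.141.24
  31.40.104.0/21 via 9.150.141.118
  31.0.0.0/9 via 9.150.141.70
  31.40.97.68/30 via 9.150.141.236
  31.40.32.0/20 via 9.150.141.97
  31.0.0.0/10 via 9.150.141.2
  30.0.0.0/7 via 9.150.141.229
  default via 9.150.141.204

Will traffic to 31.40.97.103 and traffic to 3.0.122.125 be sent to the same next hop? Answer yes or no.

no

31.40.97.103: longest match 31.40.0.0/13 -> 9.150.141.145
3.0.122.125: longest match 0.0.0.0/0 -> 9.150.141.204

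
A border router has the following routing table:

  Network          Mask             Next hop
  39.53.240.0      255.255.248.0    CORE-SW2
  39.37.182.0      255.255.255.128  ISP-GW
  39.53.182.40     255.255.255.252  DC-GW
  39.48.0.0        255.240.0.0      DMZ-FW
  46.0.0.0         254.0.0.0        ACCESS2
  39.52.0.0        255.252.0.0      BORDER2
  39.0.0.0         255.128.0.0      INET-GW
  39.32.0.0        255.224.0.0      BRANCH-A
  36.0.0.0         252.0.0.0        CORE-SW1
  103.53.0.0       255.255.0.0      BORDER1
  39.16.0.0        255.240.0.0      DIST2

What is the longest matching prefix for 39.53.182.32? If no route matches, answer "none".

39.52.0.0/14

Entries matching 39.53.182.32:
  36.0.0.0/6 (36.0.0.0 - 39.255.255.255)
  39.0.0.0/9 (39.0.0.0 - 39.127.255.255)
  39.32.0.0/11 (39.32.0.0 - 39.63.255.255)
  39.48.0.0/12 (39.48.0.0 - 39.63.255.255)
  39.52.0.0/14 (39.52.0.0 - 39.55.255.255)
Most specific is 39.52.0.0/14.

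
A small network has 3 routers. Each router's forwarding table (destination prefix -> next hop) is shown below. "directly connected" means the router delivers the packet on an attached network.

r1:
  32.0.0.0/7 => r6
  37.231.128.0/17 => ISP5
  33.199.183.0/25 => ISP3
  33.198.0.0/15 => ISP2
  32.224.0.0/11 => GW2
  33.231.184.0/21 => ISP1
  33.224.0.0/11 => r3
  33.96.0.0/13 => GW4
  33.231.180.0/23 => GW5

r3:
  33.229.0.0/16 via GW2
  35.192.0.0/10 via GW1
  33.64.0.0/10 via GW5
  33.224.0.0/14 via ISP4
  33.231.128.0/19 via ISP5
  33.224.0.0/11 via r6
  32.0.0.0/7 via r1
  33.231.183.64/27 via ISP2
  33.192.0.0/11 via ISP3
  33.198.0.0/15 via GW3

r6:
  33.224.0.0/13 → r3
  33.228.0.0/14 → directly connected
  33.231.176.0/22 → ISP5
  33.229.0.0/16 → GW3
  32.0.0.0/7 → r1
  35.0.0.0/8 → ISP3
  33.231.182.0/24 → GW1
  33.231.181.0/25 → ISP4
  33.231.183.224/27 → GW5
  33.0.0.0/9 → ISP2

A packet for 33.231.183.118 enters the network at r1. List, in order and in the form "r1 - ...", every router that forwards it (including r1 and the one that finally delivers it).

r1 - r3 - r6

At r1: longest match for 33.231.183.118 is 33.224.0.0/11 -> r3
At r3: longest match for 33.231.183.118 is 33.224.0.0/11 -> r6
At r6: longest match for 33.231.183.118 is 33.228.0.0/14 -> directly connected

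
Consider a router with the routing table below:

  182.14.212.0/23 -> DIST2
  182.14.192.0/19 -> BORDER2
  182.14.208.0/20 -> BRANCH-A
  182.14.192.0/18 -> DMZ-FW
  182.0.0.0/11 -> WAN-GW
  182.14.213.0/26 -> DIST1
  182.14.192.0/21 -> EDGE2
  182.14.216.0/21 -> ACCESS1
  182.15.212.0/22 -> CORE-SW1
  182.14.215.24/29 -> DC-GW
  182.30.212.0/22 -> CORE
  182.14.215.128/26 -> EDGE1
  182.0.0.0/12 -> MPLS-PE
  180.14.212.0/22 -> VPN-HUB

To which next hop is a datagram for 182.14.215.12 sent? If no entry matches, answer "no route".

Routes whose prefix contains 182.14.215.12:
  182.0.0.0/11 (182.0.0.0 - 182.31.255.255) -> WAN-GW
  182.0.0.0/12 (182.0.0.0 - 182.15.255.255) -> MPLS-PE
  182.14.192.0/18 (182.14.192.0 - 182.14.255.255) -> DMZ-FW
  182.14.192.0/19 (182.14.192.0 - 182.14.223.255) -> BORDER2
  182.14.208.0/20 (182.14.208.0 - 182.14.223.255) -> BRANCH-A
More-specific entries that do NOT match:
  182.14.215.24/29 (182.14.215.24 - 182.14.215.31) does not contain 182.14.215.12
  182.14.213.0/26 (182.14.213.0 - 182.14.213.63) does not contain 182.14.215.12
  182.14.215.128/26 (182.14.215.128 - 182.14.215.191) does not contain 182.14.215.12
  182.14.212.0/23 (182.14.212.0 - 182.14.213.255) does not contain 182.14.215.12
  182.15.212.0/22 (182.15.212.0 - 182.15.215.255) does not contain 182.14.215.12
  182.30.212.0/22 (182.30.212.0 - 182.30.215.255) does not contain 182.14.215.12
  180.14.212.0/22 (180.14.212.0 - 180.14.215.255) does not contain 182.14.215.12
  182.14.192.0/21 (182.14.192.0 - 182.14.199.255) does not contain 182.14.215.12
  182.14.216.0/21 (182.14.216.0 - 182.14.223.255) does not contain 182.14.215.12
Longest matching prefix is /20 -> next hop BRANCH-A.

BRANCH-A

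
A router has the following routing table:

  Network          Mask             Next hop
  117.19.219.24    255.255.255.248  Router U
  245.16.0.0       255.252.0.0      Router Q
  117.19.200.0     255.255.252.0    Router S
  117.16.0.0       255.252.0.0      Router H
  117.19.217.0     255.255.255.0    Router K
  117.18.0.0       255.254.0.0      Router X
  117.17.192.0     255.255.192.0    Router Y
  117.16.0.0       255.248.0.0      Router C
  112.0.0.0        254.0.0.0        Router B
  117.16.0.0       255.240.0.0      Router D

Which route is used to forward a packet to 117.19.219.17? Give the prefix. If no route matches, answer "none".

117.18.0.0/15

Entries matching 117.19.219.17:
  117.16.0.0/12 (117.16.0.0 - 117.31.255.255)
  117.16.0.0/13 (117.16.0.0 - 117.23.255.255)
  117.16.0.0/14 (117.16.0.0 - 117.19.255.255)
  117.18.0.0/15 (117.18.0.0 - 117.19.255.255)
Most specific is 117.18.0.0/15.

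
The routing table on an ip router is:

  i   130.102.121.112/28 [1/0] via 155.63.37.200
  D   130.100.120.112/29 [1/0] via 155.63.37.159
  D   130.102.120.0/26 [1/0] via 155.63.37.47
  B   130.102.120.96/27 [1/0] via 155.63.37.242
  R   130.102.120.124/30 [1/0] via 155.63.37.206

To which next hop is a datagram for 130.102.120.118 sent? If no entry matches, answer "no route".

155.63.37.242

Routes whose prefix contains 130.102.120.118:
  130.102.120.96/27 (130.102.120.96 - 130.102.120.127) -> 155.63.37.242
More-specific entries that do NOT match:
  130.102.120.124/30 (130.102.120.124 - 130.102.120.127) does not contain 130.102.120.118
  130.100.120.112/29 (130.100.120.112 - 130.100.120.119) does not contain 130.102.120.118
  130.102.121.112/28 (130.102.121.112 - 130.102.121.127) does not contain 130.102.120.118
Longest matching prefix is /27 -> next hop 155.63.37.242.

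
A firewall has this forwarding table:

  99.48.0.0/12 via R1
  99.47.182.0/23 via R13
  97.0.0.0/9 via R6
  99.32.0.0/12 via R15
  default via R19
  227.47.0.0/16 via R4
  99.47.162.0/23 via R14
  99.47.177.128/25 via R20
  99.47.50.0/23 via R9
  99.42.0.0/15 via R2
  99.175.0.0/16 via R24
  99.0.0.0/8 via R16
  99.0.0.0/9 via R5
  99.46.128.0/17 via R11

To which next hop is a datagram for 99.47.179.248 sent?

Routes whose prefix contains 99.47.179.248:
  0.0.0.0/0 (default, matches everything) -> R19
  99.0.0.0/8 (99.0.0.0 - 99.255.255.255) -> R16
  99.0.0.0/9 (99.0.0.0 - 99.127.255.255) -> R5
  99.32.0.0/12 (99.32.0.0 - 99.47.255.255) -> R15
More-specific entries that do NOT match:
  99.47.177.128/25 (99.47.177.128 - 99.47.177.255) does not contain 99.47.179.248
  99.47.182.0/23 (99.47.182.0 - 99.47.183.255) does not contain 99.47.179.248
  99.47.162.0/23 (99.47.162.0 - 99.47.163.255) does not contain 99.47.179.248
  99.47.50.0/23 (99.47.50.0 - 99.47.51.255) does not contain 99.47.179.248
  99.46.128.0/17 (99.46.128.0 - 99.46.255.255) does not contain 99.47.179.248
  227.47.0.0/16 (227.47.0.0 - 227.47.255.255) does not contain 99.47.179.248
  99.175.0.0/16 (99.175.0.0 - 99.175.255.255) does not contain 99.47.179.248
  99.42.0.0/15 (99.42.0.0 - 99.43.255.255) does not contain 99.47.179.248
Longest matching prefix is /12 -> next hop R15.

R15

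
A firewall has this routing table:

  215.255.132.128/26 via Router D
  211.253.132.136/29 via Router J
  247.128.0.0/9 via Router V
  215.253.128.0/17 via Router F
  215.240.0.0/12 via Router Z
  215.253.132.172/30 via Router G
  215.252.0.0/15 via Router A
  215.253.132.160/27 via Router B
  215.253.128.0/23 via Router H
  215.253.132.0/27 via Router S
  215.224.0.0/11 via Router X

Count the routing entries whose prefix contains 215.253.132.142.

Prefixes containing 215.253.132.142:
  215.224.0.0/11 (215.224.0.0 - 215.255.255.255)
  215.240.0.0/12 (215.240.0.0 - 215.255.255.255)
  215.252.0.0/15 (215.252.0.0 - 215.253.255.255)
  215.253.128.0/17 (215.253.128.0 - 215.253.255.255)
Total matching entries: 4.

4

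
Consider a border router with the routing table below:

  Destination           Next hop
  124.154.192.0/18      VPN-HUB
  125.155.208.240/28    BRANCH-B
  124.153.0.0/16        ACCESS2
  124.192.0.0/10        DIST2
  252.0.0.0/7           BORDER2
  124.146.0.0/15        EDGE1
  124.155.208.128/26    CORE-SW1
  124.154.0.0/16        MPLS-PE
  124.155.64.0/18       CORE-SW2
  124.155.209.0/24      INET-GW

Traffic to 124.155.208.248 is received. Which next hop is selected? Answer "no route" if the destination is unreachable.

no route

No entry's prefix contains 124.155.208.248; there is no default route.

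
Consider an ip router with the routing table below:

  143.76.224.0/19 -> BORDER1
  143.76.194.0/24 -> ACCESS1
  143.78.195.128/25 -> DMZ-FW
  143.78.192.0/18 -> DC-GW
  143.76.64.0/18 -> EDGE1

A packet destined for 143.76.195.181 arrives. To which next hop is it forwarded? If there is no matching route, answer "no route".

No entry's prefix contains 143.76.195.181; there is no default route.

no route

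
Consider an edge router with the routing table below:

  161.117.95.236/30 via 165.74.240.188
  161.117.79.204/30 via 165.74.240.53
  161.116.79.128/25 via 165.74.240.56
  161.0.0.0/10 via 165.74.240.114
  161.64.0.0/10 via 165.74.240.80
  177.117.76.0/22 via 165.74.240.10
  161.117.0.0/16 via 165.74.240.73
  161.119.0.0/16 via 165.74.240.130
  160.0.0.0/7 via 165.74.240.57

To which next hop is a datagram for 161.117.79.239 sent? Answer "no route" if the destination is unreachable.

165.74.240.73

Routes whose prefix contains 161.117.79.239:
  160.0.0.0/7 (160.0.0.0 - 161.255.255.255) -> 165.74.240.57
  161.64.0.0/10 (161.64.0.0 - 161.127.255.255) -> 165.74.240.80
  161.117.0.0/16 (161.117.0.0 - 161.117.255.255) -> 165.74.240.73
More-specific entries that do NOT match:
  161.117.95.236/30 (161.117.95.236 - 161.117.95.239) does not contain 161.117.79.239
  161.117.79.204/30 (161.117.79.204 - 161.117.79.207) does not contain 161.117.79.239
  161.116.79.128/25 (161.116.79.128 - 161.116.79.255) does not contain 161.117.79.239
  177.117.76.0/22 (177.117.76.0 - 177.117.79.255) does not contain 161.117.79.239
Longest matching prefix is /16 -> next hop 165.74.240.73.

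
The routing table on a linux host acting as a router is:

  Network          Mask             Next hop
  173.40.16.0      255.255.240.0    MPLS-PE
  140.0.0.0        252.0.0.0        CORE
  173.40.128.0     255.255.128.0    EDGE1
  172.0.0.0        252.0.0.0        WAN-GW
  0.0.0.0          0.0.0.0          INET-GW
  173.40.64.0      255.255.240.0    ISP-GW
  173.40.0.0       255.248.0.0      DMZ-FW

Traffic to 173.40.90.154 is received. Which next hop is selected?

DMZ-FW

Routes whose prefix contains 173.40.90.154:
  0.0.0.0/0 (default, matches everything) -> INET-GW
  172.0.0.0/6 (172.0.0.0 - 175.255.255.255) -> WAN-GW
  173.40.0.0/13 (173.40.0.0 - 173.47.255.255) -> DMZ-FW
More-specific entries that do NOT match:
  173.40.16.0/20 (173.40.16.0 - 173.40.31.255) does not contain 173.40.90.154
  173.40.64.0/20 (173.40.64.0 - 173.40.79.255) does not contain 173.40.90.154
  173.40.128.0/17 (173.40.128.0 - 173.40.255.255) does not contain 173.40.90.154
Longest matching prefix is /13 -> next hop DMZ-FW.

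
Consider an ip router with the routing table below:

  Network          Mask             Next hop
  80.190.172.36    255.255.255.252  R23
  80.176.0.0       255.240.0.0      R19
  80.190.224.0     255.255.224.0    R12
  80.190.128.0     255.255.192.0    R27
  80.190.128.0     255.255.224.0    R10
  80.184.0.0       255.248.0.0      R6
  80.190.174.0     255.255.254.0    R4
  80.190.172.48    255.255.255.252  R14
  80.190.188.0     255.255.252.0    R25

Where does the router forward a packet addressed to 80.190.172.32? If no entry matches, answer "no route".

Routes whose prefix contains 80.190.172.32:
  80.176.0.0/12 (80.176.0.0 - 80.191.255.255) -> R19
  80.184.0.0/13 (80.184.0.0 - 80.191.255.255) -> R6
  80.190.128.0/18 (80.190.128.0 - 80.190.191.255) -> R27
More-specific entries that do NOT match:
  80.190.172.36/30 (80.190.172.36 - 80.190.172.39) does not contain 80.190.172.32
  80.190.172.48/30 (80.190.172.48 - 80.190.172.51) does not contain 80.190.172.32
  80.190.174.0/23 (80.190.174.0 - 80.190.175.255) does not contain 80.190.172.32
  80.190.188.0/22 (80.190.188.0 - 80.190.191.255) does not contain 80.190.172.32
  80.190.224.0/19 (80.190.224.0 - 80.190.255.255) does not contain 80.190.172.32
  80.190.128.0/19 (80.190.128.0 - 80.190.159.255) does not contain 80.190.172.32
Longest matching prefix is /18 -> next hop R27.

R27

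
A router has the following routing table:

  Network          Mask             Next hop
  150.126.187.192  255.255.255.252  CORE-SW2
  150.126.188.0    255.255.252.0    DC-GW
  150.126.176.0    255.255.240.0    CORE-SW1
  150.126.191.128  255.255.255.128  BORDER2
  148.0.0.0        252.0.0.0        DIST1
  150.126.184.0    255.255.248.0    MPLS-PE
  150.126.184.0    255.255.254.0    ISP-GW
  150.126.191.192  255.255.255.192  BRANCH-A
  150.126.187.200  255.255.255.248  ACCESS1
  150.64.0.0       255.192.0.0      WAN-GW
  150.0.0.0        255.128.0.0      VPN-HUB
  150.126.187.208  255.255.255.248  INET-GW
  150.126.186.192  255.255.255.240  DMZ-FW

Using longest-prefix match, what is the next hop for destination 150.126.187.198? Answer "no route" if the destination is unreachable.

Routes whose prefix contains 150.126.187.198:
  148.0.0.0/6 (148.0.0.0 - 151.255.255.255) -> DIST1
  150.0.0.0/9 (150.0.0.0 - 150.127.255.255) -> VPN-HUB
  150.64.0.0/10 (150.64.0.0 - 150.127.255.255) -> WAN-GW
  150.126.176.0/20 (150.126.176.0 - 150.126.191.255) -> CORE-SW1
  150.126.184.0/21 (150.126.184.0 - 150.126.191.255) -> MPLS-PE
More-specific entries that do NOT match:
  150.126.187.192/30 (150.126.187.192 - 150.126.187.195) does not contain 150.126.187.198
  150.126.187.200/29 (150.126.187.200 - 150.126.187.207) does not contain 150.126.187.198
  150.126.187.208/29 (150.126.187.208 - 150.126.187.215) does not contain 150.126.187.198
  150.126.186.192/28 (150.126.186.192 - 150.126.186.207) does not contain 150.126.187.198
  150.126.191.192/26 (150.126.191.192 - 150.126.191.255) does not contain 150.126.187.198
  150.126.191.128/25 (150.126.191.128 - 150.126.191.255) does not contain 150.126.187.198
  150.126.184.0/23 (150.126.184.0 - 150.126.185.255) does not contain 150.126.187.198
  150.126.188.0/22 (150.126.188.0 - 150.126.191.255) does not contain 150.126.187.198
Longest matching prefix is /21 -> next hop MPLS-PE.

MPLS-PE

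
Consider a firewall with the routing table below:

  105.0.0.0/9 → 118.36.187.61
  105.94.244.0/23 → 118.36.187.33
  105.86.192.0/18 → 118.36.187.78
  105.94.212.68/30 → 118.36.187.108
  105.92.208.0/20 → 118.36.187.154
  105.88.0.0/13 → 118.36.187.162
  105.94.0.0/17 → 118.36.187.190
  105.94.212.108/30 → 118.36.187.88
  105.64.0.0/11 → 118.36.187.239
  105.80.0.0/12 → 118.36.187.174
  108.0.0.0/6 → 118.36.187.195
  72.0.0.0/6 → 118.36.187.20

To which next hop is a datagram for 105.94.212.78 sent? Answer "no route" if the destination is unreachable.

118.36.187.162

Routes whose prefix contains 105.94.212.78:
  105.0.0.0/9 (105.0.0.0 - 105.127.255.255) -> 118.36.187.61
  105.64.0.0/11 (105.64.0.0 - 105.95.255.255) -> 118.36.187.239
  105.80.0.0/12 (105.80.0.0 - 105.95.255.255) -> 118.36.187.174
  105.88.0.0/13 (105.88.0.0 - 105.95.255.255) -> 118.36.187.162
More-specific entries that do NOT match:
  105.94.212.68/30 (105.94.212.68 - 105.94.212.71) does not contain 105.94.212.78
  105.94.212.108/30 (105.94.212.108 - 105.94.212.111) does not contain 105.94.212.78
  105.94.244.0/23 (105.94.244.0 - 105.94.245.255) does not contain 105.94.212.78
  105.92.208.0/20 (105.92.208.0 - 105.92.223.255) does not contain 105.94.212.78
  105.86.192.0/18 (105.86.192.0 - 105.86.255.255) does not contain 105.94.212.78
  105.94.0.0/17 (105.94.0.0 - 105.94.127.255) does not contain 105.94.212.78
Longest matching prefix is /13 -> next hop 118.36.187.162.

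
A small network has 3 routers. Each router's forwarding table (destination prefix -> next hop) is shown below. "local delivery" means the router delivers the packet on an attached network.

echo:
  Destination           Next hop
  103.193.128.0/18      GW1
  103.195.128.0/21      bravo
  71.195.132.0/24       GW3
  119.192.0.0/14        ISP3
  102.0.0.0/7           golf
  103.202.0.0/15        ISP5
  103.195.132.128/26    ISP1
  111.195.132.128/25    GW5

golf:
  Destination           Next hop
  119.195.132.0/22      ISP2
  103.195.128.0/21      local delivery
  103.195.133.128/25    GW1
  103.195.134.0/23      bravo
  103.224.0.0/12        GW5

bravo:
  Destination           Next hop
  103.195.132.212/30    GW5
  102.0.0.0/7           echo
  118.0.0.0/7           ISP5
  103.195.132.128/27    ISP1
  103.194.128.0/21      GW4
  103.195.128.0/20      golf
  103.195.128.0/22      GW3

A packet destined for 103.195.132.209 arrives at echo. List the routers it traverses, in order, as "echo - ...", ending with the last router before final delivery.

At echo: longest match for 103.195.132.209 is 103.195.128.0/21 -> bravo
At bravo: longest match for 103.195.132.209 is 103.195.128.0/20 -> golf
At golf: longest match for 103.195.132.209 is 103.195.128.0/21 -> local delivery

echo - bravo - golf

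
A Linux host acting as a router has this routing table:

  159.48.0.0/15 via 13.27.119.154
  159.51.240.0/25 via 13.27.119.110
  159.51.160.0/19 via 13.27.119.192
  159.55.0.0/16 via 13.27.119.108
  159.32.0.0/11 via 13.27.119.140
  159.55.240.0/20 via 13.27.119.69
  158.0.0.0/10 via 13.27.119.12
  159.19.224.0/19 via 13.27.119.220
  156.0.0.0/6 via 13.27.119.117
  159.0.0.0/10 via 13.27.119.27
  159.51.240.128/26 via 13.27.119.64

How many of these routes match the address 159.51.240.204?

Prefixes containing 159.51.240.204:
  156.0.0.0/6 (156.0.0.0 - 159.255.255.255)
  159.0.0.0/10 (159.0.0.0 - 159.63.255.255)
  159.32.0.0/11 (159.32.0.0 - 159.63.255.255)
Total matching entries: 3.

3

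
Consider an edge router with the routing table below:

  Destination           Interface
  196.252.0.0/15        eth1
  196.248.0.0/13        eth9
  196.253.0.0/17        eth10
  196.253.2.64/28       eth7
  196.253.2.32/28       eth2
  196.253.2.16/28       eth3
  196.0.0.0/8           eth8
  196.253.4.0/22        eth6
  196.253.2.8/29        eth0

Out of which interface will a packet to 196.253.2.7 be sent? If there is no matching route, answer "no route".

eth10

Routes whose prefix contains 196.253.2.7:
  196.0.0.0/8 (196.0.0.0 - 196.255.255.255) -> eth8
  196.248.0.0/13 (196.248.0.0 - 196.255.255.255) -> eth9
  196.252.0.0/15 (196.252.0.0 - 196.253.255.255) -> eth1
  196.253.0.0/17 (196.253.0.0 - 196.253.127.255) -> eth10
More-specific entries that do NOT match:
  196.253.2.8/29 (196.253.2.8 - 196.253.2.15) does not contain 196.253.2.7
  196.253.2.64/28 (196.253.2.64 - 196.253.2.79) does not contain 196.253.2.7
  196.253.2.32/28 (196.253.2.32 - 196.253.2.47) does not contain 196.253.2.7
  196.253.2.16/28 (196.253.2.16 - 196.253.2.31) does not contain 196.253.2.7
  196.253.4.0/22 (196.253.4.0 - 196.253.7.255) does not contain 196.253.2.7
Longest matching prefix is /17 -> interface eth10.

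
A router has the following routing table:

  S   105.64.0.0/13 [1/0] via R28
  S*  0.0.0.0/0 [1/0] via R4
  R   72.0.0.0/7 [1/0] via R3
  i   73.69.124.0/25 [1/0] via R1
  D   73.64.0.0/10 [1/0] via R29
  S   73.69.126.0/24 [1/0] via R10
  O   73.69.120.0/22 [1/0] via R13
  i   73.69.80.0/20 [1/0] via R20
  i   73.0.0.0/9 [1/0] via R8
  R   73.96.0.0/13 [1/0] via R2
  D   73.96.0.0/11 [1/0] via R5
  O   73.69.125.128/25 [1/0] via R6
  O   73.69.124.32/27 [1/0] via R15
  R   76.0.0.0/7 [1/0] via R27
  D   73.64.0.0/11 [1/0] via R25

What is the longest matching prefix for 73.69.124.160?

Entries matching 73.69.124.160:
  0.0.0.0/0 (default, matches everything)
  72.0.0.0/7 (72.0.0.0 - 73.255.255.255)
  73.0.0.0/9 (73.0.0.0 - 73.127.255.255)
  73.64.0.0/10 (73.64.0.0 - 73.127.255.255)
  73.64.0.0/11 (73.64.0.0 - 73.95.255.255)
Most specific is 73.64.0.0/11.

73.64.0.0/11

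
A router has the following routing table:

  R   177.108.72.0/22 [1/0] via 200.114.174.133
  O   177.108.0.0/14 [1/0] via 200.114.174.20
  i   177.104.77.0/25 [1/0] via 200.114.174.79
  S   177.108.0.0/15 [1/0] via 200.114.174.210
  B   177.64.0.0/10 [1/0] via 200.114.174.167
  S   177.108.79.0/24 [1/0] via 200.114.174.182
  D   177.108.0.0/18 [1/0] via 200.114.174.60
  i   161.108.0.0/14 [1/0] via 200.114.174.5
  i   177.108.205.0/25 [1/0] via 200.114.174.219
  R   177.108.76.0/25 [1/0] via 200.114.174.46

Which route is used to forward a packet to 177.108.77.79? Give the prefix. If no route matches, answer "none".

177.108.0.0/15

Entries matching 177.108.77.79:
  177.64.0.0/10 (177.64.0.0 - 177.127.255.255)
  177.108.0.0/14 (177.108.0.0 - 177.111.255.255)
  177.108.0.0/15 (177.108.0.0 - 177.109.255.255)
Most specific is 177.108.0.0/15.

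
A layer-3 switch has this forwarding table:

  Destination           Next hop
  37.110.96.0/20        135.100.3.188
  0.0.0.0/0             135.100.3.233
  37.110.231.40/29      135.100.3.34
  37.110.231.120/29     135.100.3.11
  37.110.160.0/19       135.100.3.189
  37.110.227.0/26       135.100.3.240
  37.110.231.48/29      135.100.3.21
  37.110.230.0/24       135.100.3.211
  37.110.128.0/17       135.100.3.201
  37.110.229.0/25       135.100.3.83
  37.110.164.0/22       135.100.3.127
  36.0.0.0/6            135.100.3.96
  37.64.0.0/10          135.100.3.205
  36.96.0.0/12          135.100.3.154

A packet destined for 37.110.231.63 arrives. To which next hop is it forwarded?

Routes whose prefix contains 37.110.231.63:
  0.0.0.0/0 (default, matches everything) -> 135.100.3.233
  36.0.0.0/6 (36.0.0.0 - 39.255.255.255) -> 135.100.3.96
  37.64.0.0/10 (37.64.0.0 - 37.127.255.255) -> 135.100.3.205
  37.110.128.0/17 (37.110.128.0 - 37.110.255.255) -> 135.100.3.201
More-specific entries that do NOT match:
  37.110.231.40/29 (37.110.231.40 - 37.110.231.47) does not contain 37.110.231.63
  37.110.231.120/29 (37.110.231.120 - 37.110.231.127) does not contain 37.110.231.63
  37.110.231.48/29 (37.110.231.48 - 37.110.231.55) does not contain 37.110.231.63
  37.110.227.0/26 (37.110.227.0 - 37.110.227.63) does not contain 37.110.231.63
  37.110.229.0/25 (37.110.229.0 - 37.110.229.127) does not contain 37.110.231.63
  37.110.230.0/24 (37.110.230.0 - 37.110.230.255) does not contain 37.110.231.63
  37.110.164.0/22 (37.110.164.0 - 37.110.167.255) does not contain 37.110.231.63
  37.110.96.0/20 (37.110.96.0 - 37.110.111.255) does not contain 37.110.231.63
  37.110.160.0/19 (37.110.160.0 - 37.110.191.255) does not contain 37.110.231.63
Longest matching prefix is /17 -> next hop 135.100.3.201.

135.100.3.201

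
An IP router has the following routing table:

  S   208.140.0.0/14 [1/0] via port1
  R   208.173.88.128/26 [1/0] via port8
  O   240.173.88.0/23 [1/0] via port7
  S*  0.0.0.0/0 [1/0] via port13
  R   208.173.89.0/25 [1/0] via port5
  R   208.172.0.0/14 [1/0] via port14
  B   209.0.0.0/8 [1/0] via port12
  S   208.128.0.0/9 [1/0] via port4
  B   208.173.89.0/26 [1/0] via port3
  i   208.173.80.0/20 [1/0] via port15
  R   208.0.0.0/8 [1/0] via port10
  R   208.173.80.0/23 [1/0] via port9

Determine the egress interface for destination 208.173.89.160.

port15

Routes whose prefix contains 208.173.89.160:
  0.0.0.0/0 (default, matches everything) -> port13
  208.0.0.0/8 (208.0.0.0 - 208.255.255.255) -> port10
  208.128.0.0/9 (208.128.0.0 - 208.255.255.255) -> port4
  208.172.0.0/14 (208.172.0.0 - 208.175.255.255) -> port14
  208.173.80.0/20 (208.173.80.0 - 208.173.95.255) -> port15
More-specific entries that do NOT match:
  208.173.88.128/26 (208.173.88.128 - 208.173.88.191) does not contain 208.173.89.160
  208.173.89.0/26 (208.173.89.0 - 208.173.89.63) does not contain 208.173.89.160
  208.173.89.0/25 (208.173.89.0 - 208.173.89.127) does not contain 208.173.89.160
  240.173.88.0/23 (240.173.88.0 - 240.173.89.255) does not contain 208.173.89.160
  208.173.80.0/23 (208.173.80.0 - 208.173.81.255) does not contain 208.173.89.160
Longest matching prefix is /20 -> interface port15.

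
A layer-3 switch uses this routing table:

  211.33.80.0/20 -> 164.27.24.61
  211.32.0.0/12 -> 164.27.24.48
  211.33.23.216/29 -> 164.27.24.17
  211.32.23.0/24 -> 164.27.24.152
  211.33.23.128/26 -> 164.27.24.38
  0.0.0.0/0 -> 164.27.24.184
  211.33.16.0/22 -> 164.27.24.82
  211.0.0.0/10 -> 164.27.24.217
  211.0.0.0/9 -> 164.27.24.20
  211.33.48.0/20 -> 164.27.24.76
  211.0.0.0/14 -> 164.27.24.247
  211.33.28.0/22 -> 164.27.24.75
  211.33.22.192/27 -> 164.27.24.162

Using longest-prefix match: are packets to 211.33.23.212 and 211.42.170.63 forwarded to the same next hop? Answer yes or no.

211.33.23.212: longest match 211.32.0.0/12 -> 164.27.24.48
211.42.170.63: longest match 211.32.0.0/12 -> 164.27.24.48

yes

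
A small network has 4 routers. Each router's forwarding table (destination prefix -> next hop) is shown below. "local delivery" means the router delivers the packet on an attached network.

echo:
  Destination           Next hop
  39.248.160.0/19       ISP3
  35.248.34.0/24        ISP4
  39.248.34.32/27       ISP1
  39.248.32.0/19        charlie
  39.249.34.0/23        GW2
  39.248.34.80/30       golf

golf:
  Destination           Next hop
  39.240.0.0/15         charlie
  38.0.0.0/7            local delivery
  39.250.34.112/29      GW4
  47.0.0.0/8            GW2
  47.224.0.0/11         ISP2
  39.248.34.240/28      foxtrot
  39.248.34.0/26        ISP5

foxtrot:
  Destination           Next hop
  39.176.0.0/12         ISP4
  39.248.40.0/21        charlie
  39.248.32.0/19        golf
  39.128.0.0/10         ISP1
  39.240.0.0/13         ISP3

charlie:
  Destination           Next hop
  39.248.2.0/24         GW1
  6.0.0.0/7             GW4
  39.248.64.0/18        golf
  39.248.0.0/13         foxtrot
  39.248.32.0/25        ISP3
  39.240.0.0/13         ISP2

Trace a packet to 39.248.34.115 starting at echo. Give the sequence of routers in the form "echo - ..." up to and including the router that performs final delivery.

At echo: longest match for 39.248.34.115 is 39.248.32.0/19 -> charlie
At charlie: longest match for 39.248.34.115 is 39.248.0.0/13 -> foxtrot
At foxtrot: longest match for 39.248.34.115 is 39.248.32.0/19 -> golf
At golf: longest match for 39.248.34.115 is 38.0.0.0/7 -> local delivery

echo - charlie - foxtrot - golf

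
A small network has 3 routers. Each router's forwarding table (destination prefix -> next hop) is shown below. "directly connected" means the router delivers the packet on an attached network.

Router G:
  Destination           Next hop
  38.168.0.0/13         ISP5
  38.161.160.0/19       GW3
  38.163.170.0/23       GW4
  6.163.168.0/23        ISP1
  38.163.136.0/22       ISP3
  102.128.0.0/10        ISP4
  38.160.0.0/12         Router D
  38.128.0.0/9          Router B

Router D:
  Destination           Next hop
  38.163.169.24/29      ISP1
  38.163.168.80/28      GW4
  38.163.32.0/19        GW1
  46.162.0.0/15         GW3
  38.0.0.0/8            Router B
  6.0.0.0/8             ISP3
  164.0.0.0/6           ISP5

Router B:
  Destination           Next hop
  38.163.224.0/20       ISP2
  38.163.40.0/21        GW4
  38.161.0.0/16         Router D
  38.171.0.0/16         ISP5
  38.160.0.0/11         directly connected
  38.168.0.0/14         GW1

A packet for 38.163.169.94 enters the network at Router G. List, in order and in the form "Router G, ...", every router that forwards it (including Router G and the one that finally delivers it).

At Router G: longest match for 38.163.169.94 is 38.160.0.0/12 -> Router D
At Router D: longest match for 38.163.169.94 is 38.0.0.0/8 -> Router B
At Router B: longest match for 38.163.169.94 is 38.160.0.0/11 -> directly connected

Router G, Router D, Router B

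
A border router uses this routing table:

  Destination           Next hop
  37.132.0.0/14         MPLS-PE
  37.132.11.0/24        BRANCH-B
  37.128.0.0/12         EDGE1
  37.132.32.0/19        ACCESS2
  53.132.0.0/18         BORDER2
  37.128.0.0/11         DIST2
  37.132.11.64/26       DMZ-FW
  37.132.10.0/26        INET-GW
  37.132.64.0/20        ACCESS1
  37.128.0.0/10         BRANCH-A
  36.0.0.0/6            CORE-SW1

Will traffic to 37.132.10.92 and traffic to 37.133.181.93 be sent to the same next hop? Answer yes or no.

37.132.10.92: longest match 37.132.0.0/14 -> MPLS-PE
37.133.181.93: longest match 37.132.0.0/14 -> MPLS-PE

yes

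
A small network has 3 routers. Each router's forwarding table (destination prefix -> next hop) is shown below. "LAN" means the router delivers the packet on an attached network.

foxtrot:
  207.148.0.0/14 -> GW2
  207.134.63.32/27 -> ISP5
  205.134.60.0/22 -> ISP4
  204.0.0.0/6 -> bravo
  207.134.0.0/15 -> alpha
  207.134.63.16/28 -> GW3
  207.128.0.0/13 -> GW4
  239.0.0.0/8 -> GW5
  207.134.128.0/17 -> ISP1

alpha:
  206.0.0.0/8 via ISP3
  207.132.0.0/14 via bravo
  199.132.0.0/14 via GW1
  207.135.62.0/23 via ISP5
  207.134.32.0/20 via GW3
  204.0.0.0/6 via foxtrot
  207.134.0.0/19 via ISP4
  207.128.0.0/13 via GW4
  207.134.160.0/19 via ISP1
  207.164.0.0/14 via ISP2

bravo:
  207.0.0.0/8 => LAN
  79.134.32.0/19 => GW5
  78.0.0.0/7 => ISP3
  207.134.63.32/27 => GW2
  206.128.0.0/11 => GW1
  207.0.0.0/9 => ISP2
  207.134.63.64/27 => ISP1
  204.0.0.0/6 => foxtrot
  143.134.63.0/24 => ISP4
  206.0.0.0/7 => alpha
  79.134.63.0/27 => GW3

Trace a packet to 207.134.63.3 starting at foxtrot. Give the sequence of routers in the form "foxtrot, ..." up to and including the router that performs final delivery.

foxtrot, alpha, bravo

At foxtrot: longest match for 207.134.63.3 is 207.134.0.0/15 -> alpha
At alpha: longest match for 207.134.63.3 is 207.132.0.0/14 -> bravo
At bravo: longest match for 207.134.63.3 is 207.0.0.0/8 -> LAN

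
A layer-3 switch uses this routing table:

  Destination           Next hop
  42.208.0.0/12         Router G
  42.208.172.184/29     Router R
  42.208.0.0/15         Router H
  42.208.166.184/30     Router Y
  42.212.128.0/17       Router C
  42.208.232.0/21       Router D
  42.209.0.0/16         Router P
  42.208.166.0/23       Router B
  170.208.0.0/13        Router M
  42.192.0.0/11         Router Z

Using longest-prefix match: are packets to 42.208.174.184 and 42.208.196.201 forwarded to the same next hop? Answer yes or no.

yes

42.208.174.184: longest match 42.208.0.0/15 -> Router H
42.208.196.201: longest match 42.208.0.0/15 -> Router H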